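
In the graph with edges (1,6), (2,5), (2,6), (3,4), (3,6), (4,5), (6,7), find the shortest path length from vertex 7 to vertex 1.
2 (path: 7 -> 6 -> 1, 2 edges)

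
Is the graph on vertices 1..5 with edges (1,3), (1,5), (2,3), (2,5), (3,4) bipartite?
Yes. Partition: {1, 2, 4}, {3, 5}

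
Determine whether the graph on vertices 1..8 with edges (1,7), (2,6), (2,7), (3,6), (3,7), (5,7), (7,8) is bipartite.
Yes. Partition: {1, 2, 3, 4, 5, 8}, {6, 7}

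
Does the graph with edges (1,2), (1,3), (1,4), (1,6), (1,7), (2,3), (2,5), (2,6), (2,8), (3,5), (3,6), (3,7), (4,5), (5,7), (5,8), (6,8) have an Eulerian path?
No (6 vertices have odd degree: {1, 2, 3, 5, 7, 8}; Eulerian path requires 0 or 2)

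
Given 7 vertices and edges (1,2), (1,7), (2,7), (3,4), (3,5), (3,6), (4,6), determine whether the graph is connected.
No, it has 2 components: {1, 2, 7}, {3, 4, 5, 6}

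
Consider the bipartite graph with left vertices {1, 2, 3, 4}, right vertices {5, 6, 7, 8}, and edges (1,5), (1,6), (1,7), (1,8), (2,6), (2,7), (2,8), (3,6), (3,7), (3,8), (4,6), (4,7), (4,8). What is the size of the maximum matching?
4 (matching: (1,5), (2,7), (3,6), (4,8); upper bound min(|L|,|R|) = min(4,4) = 4)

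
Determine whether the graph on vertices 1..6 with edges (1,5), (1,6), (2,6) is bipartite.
Yes. Partition: {1, 2, 3, 4}, {5, 6}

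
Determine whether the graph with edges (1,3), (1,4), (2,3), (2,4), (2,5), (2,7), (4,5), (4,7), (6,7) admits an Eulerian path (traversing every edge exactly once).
Yes (the graph is connected and exactly 2 vertices have odd degree: {6, 7}; any Eulerian path must start and end at those)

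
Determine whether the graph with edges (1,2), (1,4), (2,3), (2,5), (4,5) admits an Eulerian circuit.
No (2 vertices have odd degree: {2, 3}; Eulerian circuit requires 0)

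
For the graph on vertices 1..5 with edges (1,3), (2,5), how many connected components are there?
3 (components: {1, 3}, {2, 5}, {4})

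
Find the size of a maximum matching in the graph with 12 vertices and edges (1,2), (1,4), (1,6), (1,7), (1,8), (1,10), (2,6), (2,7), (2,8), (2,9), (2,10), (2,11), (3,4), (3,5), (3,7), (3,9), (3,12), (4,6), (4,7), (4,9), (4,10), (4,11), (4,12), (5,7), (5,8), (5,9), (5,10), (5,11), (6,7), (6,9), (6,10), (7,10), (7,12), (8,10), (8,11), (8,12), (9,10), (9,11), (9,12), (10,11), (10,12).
6 (matching: (1,8), (2,9), (3,5), (4,6), (7,12), (10,11); upper bound floor(n/2) = floor(12/2) = 6)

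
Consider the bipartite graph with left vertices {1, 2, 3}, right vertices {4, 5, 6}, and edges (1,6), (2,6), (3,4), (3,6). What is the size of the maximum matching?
2 (matching: (1,6), (3,4); upper bound min(|L|,|R|) = min(3,3) = 3)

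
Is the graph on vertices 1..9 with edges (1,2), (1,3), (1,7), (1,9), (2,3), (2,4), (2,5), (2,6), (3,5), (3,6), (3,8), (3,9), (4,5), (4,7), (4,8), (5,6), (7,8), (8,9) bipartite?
No (odd cycle of length 3: 2 -> 1 -> 3 -> 2)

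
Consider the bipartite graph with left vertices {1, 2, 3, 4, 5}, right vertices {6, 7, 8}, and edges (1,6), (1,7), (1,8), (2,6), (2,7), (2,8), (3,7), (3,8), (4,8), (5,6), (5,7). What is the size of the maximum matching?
3 (matching: (1,8), (2,7), (5,6); upper bound min(|L|,|R|) = min(5,3) = 3)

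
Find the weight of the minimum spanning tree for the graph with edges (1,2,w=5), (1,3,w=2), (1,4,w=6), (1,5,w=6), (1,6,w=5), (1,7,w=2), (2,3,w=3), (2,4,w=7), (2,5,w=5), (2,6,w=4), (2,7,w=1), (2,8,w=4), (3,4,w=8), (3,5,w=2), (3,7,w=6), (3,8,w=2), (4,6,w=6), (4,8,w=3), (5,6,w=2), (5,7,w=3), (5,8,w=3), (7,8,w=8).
14 (MST edges: (1,3,w=2), (1,7,w=2), (2,7,w=1), (3,5,w=2), (3,8,w=2), (4,8,w=3), (5,6,w=2); sum of weights 2 + 2 + 1 + 2 + 2 + 3 + 2 = 14)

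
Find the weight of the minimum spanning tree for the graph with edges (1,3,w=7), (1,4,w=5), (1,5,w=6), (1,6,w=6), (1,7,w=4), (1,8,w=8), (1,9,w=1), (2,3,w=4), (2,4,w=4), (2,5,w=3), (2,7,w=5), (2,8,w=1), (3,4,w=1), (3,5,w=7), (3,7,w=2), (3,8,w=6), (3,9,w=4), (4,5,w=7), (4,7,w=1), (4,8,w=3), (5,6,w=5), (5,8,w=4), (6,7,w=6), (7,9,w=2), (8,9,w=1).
15 (MST edges: (1,9,w=1), (2,5,w=3), (2,8,w=1), (3,4,w=1), (4,7,w=1), (5,6,w=5), (7,9,w=2), (8,9,w=1); sum of weights 1 + 3 + 1 + 1 + 1 + 5 + 2 + 1 = 15)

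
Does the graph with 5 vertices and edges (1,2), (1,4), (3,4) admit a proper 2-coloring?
Yes. Partition: {1, 3, 5}, {2, 4}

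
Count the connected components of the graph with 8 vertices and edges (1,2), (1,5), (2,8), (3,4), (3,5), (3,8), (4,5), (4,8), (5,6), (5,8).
2 (components: {1, 2, 3, 4, 5, 6, 8}, {7})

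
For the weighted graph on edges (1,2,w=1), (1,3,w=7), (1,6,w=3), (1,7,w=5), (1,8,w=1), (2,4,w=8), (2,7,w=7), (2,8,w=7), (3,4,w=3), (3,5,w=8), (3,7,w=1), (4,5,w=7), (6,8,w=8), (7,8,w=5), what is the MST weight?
21 (MST edges: (1,2,w=1), (1,6,w=3), (1,7,w=5), (1,8,w=1), (3,4,w=3), (3,7,w=1), (4,5,w=7); sum of weights 1 + 3 + 5 + 1 + 3 + 1 + 7 = 21)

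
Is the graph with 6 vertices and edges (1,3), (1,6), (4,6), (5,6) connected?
No, it has 2 components: {1, 3, 4, 5, 6}, {2}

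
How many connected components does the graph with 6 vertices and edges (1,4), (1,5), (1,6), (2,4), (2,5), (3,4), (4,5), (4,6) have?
1 (components: {1, 2, 3, 4, 5, 6})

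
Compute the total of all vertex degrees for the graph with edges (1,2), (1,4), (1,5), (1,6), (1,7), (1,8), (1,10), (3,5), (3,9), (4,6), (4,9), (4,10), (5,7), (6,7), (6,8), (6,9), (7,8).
34 (handshake: sum of degrees = 2|E| = 2 x 17 = 34)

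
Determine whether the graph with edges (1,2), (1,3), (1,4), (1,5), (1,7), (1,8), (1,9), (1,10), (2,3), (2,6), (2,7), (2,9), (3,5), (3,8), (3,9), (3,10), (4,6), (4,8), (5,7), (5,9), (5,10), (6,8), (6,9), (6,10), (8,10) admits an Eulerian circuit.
No (8 vertices have odd degree: {2, 4, 5, 6, 7, 8, 9, 10}; Eulerian circuit requires 0)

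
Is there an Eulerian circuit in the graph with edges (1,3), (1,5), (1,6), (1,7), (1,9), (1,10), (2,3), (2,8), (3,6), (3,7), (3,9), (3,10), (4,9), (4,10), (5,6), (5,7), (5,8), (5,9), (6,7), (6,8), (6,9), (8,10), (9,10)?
No (2 vertices have odd degree: {5, 10}; Eulerian circuit requires 0)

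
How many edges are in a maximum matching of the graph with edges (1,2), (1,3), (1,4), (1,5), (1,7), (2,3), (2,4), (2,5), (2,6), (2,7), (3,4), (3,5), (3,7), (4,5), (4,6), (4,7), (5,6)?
3 (matching: (1,5), (3,7), (4,6); upper bound floor(n/2) = floor(7/2) = 3)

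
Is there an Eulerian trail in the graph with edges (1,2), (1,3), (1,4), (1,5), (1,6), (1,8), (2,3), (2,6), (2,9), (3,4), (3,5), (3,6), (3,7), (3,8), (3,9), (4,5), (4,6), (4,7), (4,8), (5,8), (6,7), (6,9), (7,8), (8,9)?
Yes — and in fact it has an Eulerian circuit (the graph is connected and all 9 vertices have even degree)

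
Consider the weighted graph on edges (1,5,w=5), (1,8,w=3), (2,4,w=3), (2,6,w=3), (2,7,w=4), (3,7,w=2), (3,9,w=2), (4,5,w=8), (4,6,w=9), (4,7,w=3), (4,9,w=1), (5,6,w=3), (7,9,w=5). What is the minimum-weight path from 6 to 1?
8 (path: 6 -> 5 -> 1; weights 3 + 5 = 8)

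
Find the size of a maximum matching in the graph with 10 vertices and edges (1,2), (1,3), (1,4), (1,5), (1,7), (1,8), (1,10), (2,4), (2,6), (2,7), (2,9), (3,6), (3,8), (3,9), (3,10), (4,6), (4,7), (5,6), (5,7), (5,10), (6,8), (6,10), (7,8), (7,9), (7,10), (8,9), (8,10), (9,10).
5 (matching: (1,5), (2,4), (3,9), (6,8), (7,10); upper bound floor(n/2) = floor(10/2) = 5)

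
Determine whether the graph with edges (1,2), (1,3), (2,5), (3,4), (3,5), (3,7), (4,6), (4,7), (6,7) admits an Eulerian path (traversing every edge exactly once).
Yes (the graph is connected and exactly 2 vertices have odd degree: {4, 7}; any Eulerian path must start and end at those)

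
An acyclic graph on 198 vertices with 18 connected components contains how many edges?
180 (Each of the 18 component trees on V_i vertices has V_i - 1 edges; summing gives V - C = 198 - 18 = 180)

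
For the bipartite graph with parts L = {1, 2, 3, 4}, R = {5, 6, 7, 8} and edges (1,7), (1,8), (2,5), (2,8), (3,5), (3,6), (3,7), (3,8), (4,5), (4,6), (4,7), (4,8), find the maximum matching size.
4 (matching: (1,8), (2,5), (3,7), (4,6); upper bound min(|L|,|R|) = min(4,4) = 4)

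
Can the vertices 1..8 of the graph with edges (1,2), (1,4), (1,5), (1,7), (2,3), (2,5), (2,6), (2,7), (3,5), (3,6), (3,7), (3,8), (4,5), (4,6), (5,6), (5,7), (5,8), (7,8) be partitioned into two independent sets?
No (odd cycle of length 3: 5 -> 1 -> 4 -> 5)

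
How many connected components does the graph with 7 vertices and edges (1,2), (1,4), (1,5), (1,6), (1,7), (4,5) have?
2 (components: {1, 2, 4, 5, 6, 7}, {3})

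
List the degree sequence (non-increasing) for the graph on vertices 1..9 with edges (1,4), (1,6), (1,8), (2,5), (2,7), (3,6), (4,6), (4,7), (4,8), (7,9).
[4, 3, 3, 3, 2, 2, 1, 1, 1] (degrees: deg(1)=3, deg(2)=2, deg(3)=1, deg(4)=4, deg(5)=1, deg(6)=3, deg(7)=3, deg(8)=2, deg(9)=1)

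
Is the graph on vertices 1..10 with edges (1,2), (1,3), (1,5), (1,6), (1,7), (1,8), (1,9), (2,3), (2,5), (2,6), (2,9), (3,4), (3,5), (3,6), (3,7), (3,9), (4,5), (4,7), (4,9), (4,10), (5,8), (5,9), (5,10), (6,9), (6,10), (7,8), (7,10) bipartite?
No (odd cycle of length 3: 3 -> 1 -> 7 -> 3)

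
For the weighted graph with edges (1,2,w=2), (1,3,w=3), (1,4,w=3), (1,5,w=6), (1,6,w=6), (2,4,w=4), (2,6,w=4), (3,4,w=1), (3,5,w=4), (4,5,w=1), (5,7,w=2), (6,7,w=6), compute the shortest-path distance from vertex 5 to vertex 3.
2 (path: 5 -> 4 -> 3; weights 1 + 1 = 2)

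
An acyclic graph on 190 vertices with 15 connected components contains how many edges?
175 (Each of the 15 component trees on V_i vertices has V_i - 1 edges; summing gives V - C = 190 - 15 = 175)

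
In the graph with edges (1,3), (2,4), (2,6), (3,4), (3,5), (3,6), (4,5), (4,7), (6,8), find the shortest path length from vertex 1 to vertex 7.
3 (path: 1 -> 3 -> 4 -> 7, 3 edges)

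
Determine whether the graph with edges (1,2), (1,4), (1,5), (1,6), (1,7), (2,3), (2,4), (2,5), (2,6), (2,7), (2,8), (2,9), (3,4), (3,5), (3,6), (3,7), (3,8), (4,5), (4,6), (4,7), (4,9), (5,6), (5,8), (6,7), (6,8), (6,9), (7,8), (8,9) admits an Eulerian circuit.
No (2 vertices have odd degree: {1, 4}; Eulerian circuit requires 0)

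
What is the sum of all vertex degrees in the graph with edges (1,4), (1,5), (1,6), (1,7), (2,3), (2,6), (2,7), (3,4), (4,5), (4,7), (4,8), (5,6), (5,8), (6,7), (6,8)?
30 (handshake: sum of degrees = 2|E| = 2 x 15 = 30)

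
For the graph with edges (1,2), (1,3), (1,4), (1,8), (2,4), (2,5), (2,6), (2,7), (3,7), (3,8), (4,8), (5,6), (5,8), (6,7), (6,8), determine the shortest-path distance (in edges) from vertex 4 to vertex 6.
2 (path: 4 -> 2 -> 6, 2 edges)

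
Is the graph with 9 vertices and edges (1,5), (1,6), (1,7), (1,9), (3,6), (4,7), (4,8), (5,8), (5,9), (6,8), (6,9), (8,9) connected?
No, it has 2 components: {1, 3, 4, 5, 6, 7, 8, 9}, {2}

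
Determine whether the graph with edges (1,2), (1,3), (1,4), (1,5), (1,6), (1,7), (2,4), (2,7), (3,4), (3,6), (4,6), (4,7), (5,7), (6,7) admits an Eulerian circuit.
No (4 vertices have odd degree: {2, 3, 4, 7}; Eulerian circuit requires 0)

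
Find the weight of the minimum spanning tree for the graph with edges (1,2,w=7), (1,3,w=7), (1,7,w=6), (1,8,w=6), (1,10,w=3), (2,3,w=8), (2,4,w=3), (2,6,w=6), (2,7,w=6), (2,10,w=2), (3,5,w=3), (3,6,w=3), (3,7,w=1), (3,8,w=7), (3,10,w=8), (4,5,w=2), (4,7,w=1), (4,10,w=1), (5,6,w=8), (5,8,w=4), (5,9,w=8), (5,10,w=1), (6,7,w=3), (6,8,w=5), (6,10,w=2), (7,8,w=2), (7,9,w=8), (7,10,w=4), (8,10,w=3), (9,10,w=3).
16 (MST edges: (1,10,w=3), (2,10,w=2), (3,7,w=1), (4,7,w=1), (4,10,w=1), (5,10,w=1), (6,10,w=2), (7,8,w=2), (9,10,w=3); sum of weights 3 + 2 + 1 + 1 + 1 + 1 + 2 + 2 + 3 = 16)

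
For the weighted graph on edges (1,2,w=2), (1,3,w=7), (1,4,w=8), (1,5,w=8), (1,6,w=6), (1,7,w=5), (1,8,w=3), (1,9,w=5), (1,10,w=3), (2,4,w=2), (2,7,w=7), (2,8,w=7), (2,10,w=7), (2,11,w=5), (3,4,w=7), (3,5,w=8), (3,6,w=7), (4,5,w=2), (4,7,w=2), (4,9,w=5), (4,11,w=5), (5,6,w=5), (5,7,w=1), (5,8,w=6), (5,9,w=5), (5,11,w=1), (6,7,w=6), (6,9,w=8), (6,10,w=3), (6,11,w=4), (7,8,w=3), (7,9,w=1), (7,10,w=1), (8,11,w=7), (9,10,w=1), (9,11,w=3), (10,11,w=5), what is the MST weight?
23 (MST edges: (1,2,w=2), (1,3,w=7), (1,8,w=3), (2,4,w=2), (4,5,w=2), (5,7,w=1), (5,11,w=1), (6,10,w=3), (7,9,w=1), (7,10,w=1); sum of weights 2 + 7 + 3 + 2 + 2 + 1 + 1 + 3 + 1 + 1 = 23)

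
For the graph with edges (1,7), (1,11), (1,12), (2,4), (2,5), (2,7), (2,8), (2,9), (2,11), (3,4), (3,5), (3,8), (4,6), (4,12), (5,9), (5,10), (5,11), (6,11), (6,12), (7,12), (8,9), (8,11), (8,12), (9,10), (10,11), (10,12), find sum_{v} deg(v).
52 (handshake: sum of degrees = 2|E| = 2 x 26 = 52)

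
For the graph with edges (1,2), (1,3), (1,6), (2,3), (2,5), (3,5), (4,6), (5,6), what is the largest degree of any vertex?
3 (attained at vertices 1, 2, 3, 5, 6)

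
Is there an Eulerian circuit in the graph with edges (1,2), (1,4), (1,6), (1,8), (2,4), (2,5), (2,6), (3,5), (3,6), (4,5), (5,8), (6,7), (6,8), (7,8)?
No (2 vertices have odd degree: {4, 6}; Eulerian circuit requires 0)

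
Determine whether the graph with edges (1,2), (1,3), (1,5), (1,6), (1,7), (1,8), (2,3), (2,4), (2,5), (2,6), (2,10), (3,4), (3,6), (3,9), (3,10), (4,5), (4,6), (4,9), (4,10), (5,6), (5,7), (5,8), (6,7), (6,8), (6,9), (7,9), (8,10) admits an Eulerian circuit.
Yes (the graph is connected and all 10 vertices have even degree)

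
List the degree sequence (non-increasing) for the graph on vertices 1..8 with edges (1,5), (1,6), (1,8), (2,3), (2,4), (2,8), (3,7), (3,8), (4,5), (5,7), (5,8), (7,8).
[5, 4, 3, 3, 3, 3, 2, 1] (degrees: deg(1)=3, deg(2)=3, deg(3)=3, deg(4)=2, deg(5)=4, deg(6)=1, deg(7)=3, deg(8)=5)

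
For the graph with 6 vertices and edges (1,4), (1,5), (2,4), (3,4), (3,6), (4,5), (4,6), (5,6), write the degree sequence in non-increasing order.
[5, 3, 3, 2, 2, 1] (degrees: deg(1)=2, deg(2)=1, deg(3)=2, deg(4)=5, deg(5)=3, deg(6)=3)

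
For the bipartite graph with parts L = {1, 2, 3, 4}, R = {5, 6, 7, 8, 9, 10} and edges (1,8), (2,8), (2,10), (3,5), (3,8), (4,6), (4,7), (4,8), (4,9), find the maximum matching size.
4 (matching: (1,8), (2,10), (3,5), (4,9); upper bound min(|L|,|R|) = min(4,6) = 4)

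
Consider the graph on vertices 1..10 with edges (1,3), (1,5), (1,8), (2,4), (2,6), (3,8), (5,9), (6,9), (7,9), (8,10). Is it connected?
Yes (BFS from 1 visits [1, 3, 5, 8, 9, 10, 6, 7, 2, 4] — all 10 vertices reached)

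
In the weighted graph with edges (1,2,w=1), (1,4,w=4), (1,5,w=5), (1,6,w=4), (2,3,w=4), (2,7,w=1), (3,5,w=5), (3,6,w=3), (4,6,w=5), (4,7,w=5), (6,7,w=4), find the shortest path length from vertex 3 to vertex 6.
3 (path: 3 -> 6; weights 3 = 3)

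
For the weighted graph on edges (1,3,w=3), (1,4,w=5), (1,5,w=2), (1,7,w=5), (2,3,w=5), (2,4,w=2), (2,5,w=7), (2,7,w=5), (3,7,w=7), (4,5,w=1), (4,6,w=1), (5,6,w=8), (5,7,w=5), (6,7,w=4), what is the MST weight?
13 (MST edges: (1,3,w=3), (1,5,w=2), (2,4,w=2), (4,5,w=1), (4,6,w=1), (6,7,w=4); sum of weights 3 + 2 + 2 + 1 + 1 + 4 = 13)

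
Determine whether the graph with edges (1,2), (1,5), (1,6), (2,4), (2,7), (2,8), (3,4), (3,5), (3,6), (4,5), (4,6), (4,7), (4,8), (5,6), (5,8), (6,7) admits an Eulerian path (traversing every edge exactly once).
No (6 vertices have odd degree: {1, 3, 5, 6, 7, 8}; Eulerian path requires 0 or 2)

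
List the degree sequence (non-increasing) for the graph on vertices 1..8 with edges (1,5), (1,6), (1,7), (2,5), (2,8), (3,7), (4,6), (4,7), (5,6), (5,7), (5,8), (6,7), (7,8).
[6, 5, 4, 3, 3, 2, 2, 1] (degrees: deg(1)=3, deg(2)=2, deg(3)=1, deg(4)=2, deg(5)=5, deg(6)=4, deg(7)=6, deg(8)=3)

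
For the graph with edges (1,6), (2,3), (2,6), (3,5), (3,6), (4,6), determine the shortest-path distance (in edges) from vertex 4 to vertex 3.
2 (path: 4 -> 6 -> 3, 2 edges)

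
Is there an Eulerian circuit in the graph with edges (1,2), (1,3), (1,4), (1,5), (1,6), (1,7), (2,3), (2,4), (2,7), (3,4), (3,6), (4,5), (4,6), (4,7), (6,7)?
Yes (the graph is connected and all 7 vertices have even degree)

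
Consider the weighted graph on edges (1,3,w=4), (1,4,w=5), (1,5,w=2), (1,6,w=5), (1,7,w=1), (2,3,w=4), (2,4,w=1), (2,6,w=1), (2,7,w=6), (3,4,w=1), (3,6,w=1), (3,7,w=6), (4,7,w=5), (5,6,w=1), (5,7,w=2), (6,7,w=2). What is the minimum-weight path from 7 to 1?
1 (path: 7 -> 1; weights 1 = 1)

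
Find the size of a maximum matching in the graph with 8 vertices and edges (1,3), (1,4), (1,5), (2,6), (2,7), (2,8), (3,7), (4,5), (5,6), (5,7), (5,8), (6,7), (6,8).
4 (matching: (1,4), (2,6), (3,7), (5,8); upper bound floor(n/2) = floor(8/2) = 4)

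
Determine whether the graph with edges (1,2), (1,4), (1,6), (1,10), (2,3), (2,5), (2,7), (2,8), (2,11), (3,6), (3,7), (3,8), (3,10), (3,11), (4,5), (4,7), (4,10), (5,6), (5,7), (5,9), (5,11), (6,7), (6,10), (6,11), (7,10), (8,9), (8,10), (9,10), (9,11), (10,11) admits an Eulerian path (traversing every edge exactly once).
Yes — and in fact it has an Eulerian circuit (the graph is connected and all 11 vertices have even degree)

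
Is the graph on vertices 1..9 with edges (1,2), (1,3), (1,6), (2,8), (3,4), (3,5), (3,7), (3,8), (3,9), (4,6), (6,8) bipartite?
Yes. Partition: {1, 4, 5, 7, 8, 9}, {2, 3, 6}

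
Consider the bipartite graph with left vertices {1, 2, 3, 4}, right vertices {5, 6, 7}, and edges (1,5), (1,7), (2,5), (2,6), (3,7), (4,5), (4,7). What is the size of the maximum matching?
3 (matching: (1,7), (2,6), (4,5); upper bound min(|L|,|R|) = min(4,3) = 3)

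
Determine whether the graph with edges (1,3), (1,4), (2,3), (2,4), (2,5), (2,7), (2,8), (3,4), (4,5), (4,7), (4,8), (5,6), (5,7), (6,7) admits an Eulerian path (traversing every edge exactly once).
Yes (the graph is connected and exactly 2 vertices have odd degree: {2, 3}; any Eulerian path must start and end at those)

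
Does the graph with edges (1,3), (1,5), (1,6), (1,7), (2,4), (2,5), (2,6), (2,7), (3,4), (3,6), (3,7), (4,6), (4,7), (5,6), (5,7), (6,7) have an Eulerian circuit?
Yes (the graph is connected and all 7 vertices have even degree)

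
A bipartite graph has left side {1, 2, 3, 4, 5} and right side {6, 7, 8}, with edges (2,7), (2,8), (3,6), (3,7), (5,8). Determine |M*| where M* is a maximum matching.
3 (matching: (2,7), (3,6), (5,8); upper bound min(|L|,|R|) = min(5,3) = 3)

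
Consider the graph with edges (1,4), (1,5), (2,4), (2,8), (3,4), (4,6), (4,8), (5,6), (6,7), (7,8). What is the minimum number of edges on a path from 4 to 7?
2 (path: 4 -> 6 -> 7, 2 edges)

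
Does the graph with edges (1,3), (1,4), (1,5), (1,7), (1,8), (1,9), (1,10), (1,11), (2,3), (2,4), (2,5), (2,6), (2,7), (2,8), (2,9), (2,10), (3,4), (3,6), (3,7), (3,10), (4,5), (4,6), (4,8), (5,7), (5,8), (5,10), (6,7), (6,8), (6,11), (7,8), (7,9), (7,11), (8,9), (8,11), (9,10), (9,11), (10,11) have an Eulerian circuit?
Yes (the graph is connected and all 11 vertices have even degree)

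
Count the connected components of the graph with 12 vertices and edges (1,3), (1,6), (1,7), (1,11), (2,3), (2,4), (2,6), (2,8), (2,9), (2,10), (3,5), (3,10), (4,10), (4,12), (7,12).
1 (components: {1, 2, 3, 4, 5, 6, 7, 8, 9, 10, 11, 12})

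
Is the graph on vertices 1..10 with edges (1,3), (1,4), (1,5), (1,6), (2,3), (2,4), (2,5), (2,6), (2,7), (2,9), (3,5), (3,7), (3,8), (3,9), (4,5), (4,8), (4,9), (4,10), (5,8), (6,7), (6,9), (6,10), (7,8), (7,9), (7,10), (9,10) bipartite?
No (odd cycle of length 3: 4 -> 1 -> 5 -> 4)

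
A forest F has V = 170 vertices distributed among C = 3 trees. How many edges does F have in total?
167 (Each of the 3 component trees on V_i vertices has V_i - 1 edges; summing gives V - C = 170 - 3 = 167)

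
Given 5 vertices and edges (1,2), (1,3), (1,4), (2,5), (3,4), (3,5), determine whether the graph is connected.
Yes (BFS from 1 visits [1, 2, 3, 4, 5] — all 5 vertices reached)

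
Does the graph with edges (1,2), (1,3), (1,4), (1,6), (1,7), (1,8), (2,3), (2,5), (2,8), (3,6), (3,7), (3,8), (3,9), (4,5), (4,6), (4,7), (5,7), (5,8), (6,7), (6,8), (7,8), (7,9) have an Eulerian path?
Yes (the graph is connected and exactly 2 vertices have odd degree: {6, 7}; any Eulerian path must start and end at those)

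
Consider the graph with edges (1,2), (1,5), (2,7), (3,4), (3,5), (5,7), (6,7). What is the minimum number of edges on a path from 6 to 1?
3 (path: 6 -> 7 -> 5 -> 1, 3 edges)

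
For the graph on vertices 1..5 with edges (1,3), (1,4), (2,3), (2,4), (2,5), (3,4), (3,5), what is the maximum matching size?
2 (matching: (2,4), (3,5); upper bound floor(n/2) = floor(5/2) = 2)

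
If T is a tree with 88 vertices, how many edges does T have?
87 (A tree on V vertices has V - 1 edges, so 88 - 1 = 87)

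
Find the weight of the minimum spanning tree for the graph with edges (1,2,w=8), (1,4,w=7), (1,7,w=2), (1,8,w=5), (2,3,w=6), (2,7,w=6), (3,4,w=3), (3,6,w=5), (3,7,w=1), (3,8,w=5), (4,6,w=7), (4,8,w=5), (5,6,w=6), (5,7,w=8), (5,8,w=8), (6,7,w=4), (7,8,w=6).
27 (MST edges: (1,7,w=2), (1,8,w=5), (2,3,w=6), (3,4,w=3), (3,7,w=1), (5,6,w=6), (6,7,w=4); sum of weights 2 + 5 + 6 + 3 + 1 + 6 + 4 = 27)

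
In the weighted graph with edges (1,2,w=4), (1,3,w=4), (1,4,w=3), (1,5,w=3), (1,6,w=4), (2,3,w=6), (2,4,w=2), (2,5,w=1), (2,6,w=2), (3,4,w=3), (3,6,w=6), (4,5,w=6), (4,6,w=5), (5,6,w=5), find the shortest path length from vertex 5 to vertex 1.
3 (path: 5 -> 1; weights 3 = 3)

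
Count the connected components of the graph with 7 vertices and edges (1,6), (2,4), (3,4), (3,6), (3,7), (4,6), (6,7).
2 (components: {1, 2, 3, 4, 6, 7}, {5})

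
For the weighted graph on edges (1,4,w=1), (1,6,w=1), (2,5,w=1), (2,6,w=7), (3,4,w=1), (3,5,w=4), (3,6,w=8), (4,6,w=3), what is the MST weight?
8 (MST edges: (1,4,w=1), (1,6,w=1), (2,5,w=1), (3,4,w=1), (3,5,w=4); sum of weights 1 + 1 + 1 + 1 + 4 = 8)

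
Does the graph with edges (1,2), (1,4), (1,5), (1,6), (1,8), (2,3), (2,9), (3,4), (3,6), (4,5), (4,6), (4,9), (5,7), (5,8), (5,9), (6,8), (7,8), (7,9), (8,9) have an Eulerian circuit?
No (8 vertices have odd degree: {1, 2, 3, 4, 5, 7, 8, 9}; Eulerian circuit requires 0)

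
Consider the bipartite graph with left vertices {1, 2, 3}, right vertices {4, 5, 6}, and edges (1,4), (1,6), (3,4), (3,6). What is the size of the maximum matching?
2 (matching: (1,6), (3,4); upper bound min(|L|,|R|) = min(3,3) = 3)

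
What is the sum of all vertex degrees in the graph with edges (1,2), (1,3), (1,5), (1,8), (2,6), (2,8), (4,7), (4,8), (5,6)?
18 (handshake: sum of degrees = 2|E| = 2 x 9 = 18)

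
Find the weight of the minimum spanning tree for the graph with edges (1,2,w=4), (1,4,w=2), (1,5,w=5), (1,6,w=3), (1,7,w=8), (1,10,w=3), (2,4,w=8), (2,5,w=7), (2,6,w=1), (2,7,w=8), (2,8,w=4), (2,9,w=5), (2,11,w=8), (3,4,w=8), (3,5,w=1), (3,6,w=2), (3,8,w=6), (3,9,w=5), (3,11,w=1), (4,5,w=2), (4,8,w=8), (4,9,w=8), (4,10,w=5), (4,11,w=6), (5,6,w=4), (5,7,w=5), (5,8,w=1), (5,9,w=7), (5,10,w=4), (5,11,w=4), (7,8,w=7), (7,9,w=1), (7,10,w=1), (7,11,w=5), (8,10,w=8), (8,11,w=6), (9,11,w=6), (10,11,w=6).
15 (MST edges: (1,4,w=2), (1,10,w=3), (2,6,w=1), (3,5,w=1), (3,6,w=2), (3,11,w=1), (4,5,w=2), (5,8,w=1), (7,9,w=1), (7,10,w=1); sum of weights 2 + 3 + 1 + 1 + 2 + 1 + 2 + 1 + 1 + 1 = 15)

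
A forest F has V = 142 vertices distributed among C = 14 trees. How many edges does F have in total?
128 (Each of the 14 component trees on V_i vertices has V_i - 1 edges; summing gives V - C = 142 - 14 = 128)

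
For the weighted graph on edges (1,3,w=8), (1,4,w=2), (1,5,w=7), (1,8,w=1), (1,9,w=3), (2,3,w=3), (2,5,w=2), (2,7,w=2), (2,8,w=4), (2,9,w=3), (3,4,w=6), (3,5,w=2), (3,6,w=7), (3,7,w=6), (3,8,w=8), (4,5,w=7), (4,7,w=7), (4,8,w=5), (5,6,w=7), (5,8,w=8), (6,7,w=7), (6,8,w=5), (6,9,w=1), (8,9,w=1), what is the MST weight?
14 (MST edges: (1,4,w=2), (1,8,w=1), (2,5,w=2), (2,7,w=2), (2,9,w=3), (3,5,w=2), (6,9,w=1), (8,9,w=1); sum of weights 2 + 1 + 2 + 2 + 3 + 2 + 1 + 1 = 14)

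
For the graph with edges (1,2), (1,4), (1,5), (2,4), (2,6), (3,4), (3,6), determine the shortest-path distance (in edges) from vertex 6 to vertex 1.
2 (path: 6 -> 2 -> 1, 2 edges)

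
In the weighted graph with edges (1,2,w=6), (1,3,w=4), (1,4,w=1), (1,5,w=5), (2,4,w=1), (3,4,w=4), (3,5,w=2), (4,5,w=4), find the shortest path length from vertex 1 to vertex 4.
1 (path: 1 -> 4; weights 1 = 1)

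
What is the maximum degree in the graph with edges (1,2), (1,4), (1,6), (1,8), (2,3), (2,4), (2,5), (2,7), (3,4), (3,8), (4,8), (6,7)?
5 (attained at vertex 2)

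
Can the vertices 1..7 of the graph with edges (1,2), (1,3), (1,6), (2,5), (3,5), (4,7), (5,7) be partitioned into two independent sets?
Yes. Partition: {1, 4, 5}, {2, 3, 6, 7}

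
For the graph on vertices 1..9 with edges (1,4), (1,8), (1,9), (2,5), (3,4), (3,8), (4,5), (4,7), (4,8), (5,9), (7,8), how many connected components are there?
2 (components: {1, 2, 3, 4, 5, 7, 8, 9}, {6})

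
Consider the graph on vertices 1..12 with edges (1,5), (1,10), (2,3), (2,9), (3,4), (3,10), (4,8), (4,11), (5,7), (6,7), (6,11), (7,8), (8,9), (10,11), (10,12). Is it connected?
Yes (BFS from 1 visits [1, 5, 10, 7, 3, 11, 12, 6, 8, 2, 4, 9] — all 12 vertices reached)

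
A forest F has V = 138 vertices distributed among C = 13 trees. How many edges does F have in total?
125 (Each of the 13 component trees on V_i vertices has V_i - 1 edges; summing gives V - C = 138 - 13 = 125)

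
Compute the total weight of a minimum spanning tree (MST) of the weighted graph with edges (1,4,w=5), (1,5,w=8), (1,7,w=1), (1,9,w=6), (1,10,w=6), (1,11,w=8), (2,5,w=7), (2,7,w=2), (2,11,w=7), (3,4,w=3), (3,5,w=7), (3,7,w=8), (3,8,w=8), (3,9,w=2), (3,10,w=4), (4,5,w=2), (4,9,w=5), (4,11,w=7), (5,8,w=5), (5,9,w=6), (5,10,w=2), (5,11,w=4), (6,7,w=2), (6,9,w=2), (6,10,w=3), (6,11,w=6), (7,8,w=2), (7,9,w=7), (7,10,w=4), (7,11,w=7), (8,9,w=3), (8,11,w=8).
22 (MST edges: (1,7,w=1), (2,7,w=2), (3,4,w=3), (3,9,w=2), (4,5,w=2), (5,10,w=2), (5,11,w=4), (6,7,w=2), (6,9,w=2), (7,8,w=2); sum of weights 1 + 2 + 3 + 2 + 2 + 2 + 4 + 2 + 2 + 2 = 22)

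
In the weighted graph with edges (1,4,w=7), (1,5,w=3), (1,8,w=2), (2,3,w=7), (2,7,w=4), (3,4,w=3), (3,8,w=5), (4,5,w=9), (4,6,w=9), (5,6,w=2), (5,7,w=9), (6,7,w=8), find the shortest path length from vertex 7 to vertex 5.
9 (path: 7 -> 5; weights 9 = 9)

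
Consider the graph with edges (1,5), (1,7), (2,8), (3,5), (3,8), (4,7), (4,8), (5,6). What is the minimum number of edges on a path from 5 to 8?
2 (path: 5 -> 3 -> 8, 2 edges)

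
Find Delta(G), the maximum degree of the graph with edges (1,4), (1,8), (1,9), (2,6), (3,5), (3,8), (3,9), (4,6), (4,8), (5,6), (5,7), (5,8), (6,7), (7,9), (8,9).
5 (attained at vertex 8)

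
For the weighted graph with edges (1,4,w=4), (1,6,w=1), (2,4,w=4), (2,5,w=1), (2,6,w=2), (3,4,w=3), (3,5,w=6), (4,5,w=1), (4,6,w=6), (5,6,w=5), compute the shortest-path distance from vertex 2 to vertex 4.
2 (path: 2 -> 5 -> 4; weights 1 + 1 = 2)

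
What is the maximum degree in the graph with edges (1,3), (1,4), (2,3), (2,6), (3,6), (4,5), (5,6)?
3 (attained at vertices 3, 6)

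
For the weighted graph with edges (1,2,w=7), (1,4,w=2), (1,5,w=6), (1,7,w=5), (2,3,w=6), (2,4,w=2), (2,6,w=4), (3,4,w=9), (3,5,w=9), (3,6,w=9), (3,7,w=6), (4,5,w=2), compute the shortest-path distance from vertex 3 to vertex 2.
6 (path: 3 -> 2; weights 6 = 6)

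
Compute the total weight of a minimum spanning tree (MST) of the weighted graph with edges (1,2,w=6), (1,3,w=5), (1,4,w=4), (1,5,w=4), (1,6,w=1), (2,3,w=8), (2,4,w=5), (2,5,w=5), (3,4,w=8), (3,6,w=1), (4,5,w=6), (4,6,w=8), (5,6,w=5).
15 (MST edges: (1,4,w=4), (1,5,w=4), (1,6,w=1), (2,4,w=5), (3,6,w=1); sum of weights 4 + 4 + 1 + 5 + 1 = 15)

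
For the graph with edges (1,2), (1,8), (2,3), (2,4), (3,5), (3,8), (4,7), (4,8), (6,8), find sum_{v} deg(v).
18 (handshake: sum of degrees = 2|E| = 2 x 9 = 18)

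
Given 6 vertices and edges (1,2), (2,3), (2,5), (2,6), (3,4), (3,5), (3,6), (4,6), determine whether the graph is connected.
Yes (BFS from 1 visits [1, 2, 3, 5, 6, 4] — all 6 vertices reached)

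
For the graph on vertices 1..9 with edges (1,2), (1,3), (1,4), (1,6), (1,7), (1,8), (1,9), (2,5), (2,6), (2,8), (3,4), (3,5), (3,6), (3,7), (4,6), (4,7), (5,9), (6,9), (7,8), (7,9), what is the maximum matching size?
4 (matching: (1,8), (2,5), (3,7), (6,9); upper bound floor(n/2) = floor(9/2) = 4)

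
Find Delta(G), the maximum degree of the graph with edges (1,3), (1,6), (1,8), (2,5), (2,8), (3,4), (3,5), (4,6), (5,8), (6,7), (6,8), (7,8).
5 (attained at vertex 8)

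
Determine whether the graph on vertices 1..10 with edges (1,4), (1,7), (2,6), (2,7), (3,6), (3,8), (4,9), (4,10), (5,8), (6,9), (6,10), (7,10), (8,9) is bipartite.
Yes. Partition: {1, 2, 3, 5, 9, 10}, {4, 6, 7, 8}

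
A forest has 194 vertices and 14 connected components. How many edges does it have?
180 (Each of the 14 component trees on V_i vertices has V_i - 1 edges; summing gives V - C = 194 - 14 = 180)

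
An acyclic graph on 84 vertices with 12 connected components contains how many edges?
72 (Each of the 12 component trees on V_i vertices has V_i - 1 edges; summing gives V - C = 84 - 12 = 72)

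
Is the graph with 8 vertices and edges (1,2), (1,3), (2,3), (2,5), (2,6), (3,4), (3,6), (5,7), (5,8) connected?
Yes (BFS from 1 visits [1, 2, 3, 5, 6, 4, 7, 8] — all 8 vertices reached)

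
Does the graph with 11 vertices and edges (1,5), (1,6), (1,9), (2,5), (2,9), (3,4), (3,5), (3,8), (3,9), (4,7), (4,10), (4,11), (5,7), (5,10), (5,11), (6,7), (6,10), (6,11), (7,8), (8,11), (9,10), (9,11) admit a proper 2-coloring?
Yes. Partition: {1, 2, 3, 7, 10, 11}, {4, 5, 6, 8, 9}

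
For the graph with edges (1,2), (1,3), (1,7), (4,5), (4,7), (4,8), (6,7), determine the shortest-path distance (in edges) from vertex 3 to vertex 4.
3 (path: 3 -> 1 -> 7 -> 4, 3 edges)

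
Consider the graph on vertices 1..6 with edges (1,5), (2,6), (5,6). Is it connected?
No, it has 3 components: {1, 2, 5, 6}, {3}, {4}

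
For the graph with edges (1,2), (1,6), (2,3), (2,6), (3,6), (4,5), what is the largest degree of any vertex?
3 (attained at vertices 2, 6)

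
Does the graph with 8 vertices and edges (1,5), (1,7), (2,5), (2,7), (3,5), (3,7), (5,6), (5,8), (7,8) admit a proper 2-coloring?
Yes. Partition: {1, 2, 3, 4, 6, 8}, {5, 7}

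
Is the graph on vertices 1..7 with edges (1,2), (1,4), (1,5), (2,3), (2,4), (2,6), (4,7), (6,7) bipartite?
No (odd cycle of length 3: 4 -> 1 -> 2 -> 4)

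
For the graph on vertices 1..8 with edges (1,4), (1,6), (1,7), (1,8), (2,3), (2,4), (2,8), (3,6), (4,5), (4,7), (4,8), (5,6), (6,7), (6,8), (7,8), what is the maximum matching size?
4 (matching: (1,7), (2,3), (4,8), (5,6); upper bound floor(n/2) = floor(8/2) = 4)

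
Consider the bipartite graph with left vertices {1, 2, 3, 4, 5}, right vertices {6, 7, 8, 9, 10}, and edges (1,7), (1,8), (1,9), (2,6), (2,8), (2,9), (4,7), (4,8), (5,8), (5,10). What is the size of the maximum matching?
4 (matching: (1,9), (2,8), (4,7), (5,10); upper bound min(|L|,|R|) = min(5,5) = 5)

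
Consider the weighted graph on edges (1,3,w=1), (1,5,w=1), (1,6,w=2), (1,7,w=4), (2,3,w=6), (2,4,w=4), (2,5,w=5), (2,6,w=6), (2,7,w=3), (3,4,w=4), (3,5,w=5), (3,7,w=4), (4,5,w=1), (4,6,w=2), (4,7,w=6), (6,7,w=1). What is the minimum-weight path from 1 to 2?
6 (path: 1 -> 5 -> 2; weights 1 + 5 = 6)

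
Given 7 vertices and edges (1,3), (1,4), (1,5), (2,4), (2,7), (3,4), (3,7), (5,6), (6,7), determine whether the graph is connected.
Yes (BFS from 1 visits [1, 3, 4, 5, 7, 2, 6] — all 7 vertices reached)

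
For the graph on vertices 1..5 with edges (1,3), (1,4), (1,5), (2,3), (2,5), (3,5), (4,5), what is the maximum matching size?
2 (matching: (1,4), (3,5); upper bound floor(n/2) = floor(5/2) = 2)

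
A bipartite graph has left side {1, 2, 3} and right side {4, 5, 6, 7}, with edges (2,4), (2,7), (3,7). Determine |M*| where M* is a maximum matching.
2 (matching: (2,4), (3,7); upper bound min(|L|,|R|) = min(3,4) = 3)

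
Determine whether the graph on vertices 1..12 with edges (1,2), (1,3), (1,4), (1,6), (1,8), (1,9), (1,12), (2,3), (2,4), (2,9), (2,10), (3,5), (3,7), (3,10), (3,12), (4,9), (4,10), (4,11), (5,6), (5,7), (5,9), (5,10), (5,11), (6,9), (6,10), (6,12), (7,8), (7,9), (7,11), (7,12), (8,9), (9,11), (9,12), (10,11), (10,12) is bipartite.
No (odd cycle of length 3: 9 -> 1 -> 12 -> 9)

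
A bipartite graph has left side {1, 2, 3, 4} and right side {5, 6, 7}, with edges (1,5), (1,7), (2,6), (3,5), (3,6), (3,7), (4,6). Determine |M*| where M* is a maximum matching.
3 (matching: (1,7), (2,6), (3,5); upper bound min(|L|,|R|) = min(4,3) = 3)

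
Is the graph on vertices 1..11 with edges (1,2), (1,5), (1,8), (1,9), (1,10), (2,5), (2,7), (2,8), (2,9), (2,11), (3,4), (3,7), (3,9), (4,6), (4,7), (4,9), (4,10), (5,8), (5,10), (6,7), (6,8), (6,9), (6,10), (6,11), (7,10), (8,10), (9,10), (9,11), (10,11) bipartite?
No (odd cycle of length 3: 2 -> 1 -> 9 -> 2)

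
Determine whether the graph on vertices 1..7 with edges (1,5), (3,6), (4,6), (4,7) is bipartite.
Yes. Partition: {1, 2, 3, 4}, {5, 6, 7}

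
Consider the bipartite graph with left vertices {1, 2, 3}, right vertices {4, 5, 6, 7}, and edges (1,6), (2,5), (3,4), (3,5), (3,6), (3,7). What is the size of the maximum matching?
3 (matching: (1,6), (2,5), (3,7); upper bound min(|L|,|R|) = min(3,4) = 3)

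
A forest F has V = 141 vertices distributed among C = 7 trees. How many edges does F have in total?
134 (Each of the 7 component trees on V_i vertices has V_i - 1 edges; summing gives V - C = 141 - 7 = 134)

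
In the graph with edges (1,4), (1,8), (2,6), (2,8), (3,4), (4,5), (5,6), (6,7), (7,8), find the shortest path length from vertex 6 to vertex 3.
3 (path: 6 -> 5 -> 4 -> 3, 3 edges)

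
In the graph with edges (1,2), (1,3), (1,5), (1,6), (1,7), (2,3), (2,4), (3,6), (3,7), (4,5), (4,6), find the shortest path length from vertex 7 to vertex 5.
2 (path: 7 -> 1 -> 5, 2 edges)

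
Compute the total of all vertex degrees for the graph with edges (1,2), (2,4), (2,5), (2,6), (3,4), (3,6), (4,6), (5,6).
16 (handshake: sum of degrees = 2|E| = 2 x 8 = 16)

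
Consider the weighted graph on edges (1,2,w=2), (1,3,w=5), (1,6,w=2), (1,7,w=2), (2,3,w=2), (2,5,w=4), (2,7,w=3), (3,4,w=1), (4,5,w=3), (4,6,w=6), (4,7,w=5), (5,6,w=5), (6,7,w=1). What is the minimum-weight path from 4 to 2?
3 (path: 4 -> 3 -> 2; weights 1 + 2 = 3)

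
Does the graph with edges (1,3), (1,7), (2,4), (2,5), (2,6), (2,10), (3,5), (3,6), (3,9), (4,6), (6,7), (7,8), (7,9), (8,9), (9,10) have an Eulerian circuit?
Yes (the graph is connected and all 10 vertices have even degree)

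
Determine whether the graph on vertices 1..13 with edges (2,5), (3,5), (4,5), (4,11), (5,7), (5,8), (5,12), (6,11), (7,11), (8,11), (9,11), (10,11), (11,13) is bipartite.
Yes. Partition: {1, 2, 3, 4, 6, 7, 8, 9, 10, 12, 13}, {5, 11}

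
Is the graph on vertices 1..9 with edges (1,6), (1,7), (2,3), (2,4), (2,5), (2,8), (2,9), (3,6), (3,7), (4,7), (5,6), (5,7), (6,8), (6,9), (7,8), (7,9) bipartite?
Yes. Partition: {1, 3, 4, 5, 8, 9}, {2, 6, 7}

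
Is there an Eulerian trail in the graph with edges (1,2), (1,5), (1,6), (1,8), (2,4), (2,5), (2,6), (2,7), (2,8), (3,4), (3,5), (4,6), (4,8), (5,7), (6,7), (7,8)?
Yes — and in fact it has an Eulerian circuit (the graph is connected and all 8 vertices have even degree)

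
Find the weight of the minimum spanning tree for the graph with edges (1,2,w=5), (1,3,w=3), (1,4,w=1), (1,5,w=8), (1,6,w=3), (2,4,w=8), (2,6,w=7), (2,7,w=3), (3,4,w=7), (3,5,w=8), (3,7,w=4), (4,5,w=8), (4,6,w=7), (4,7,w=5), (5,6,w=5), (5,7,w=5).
19 (MST edges: (1,3,w=3), (1,4,w=1), (1,6,w=3), (2,7,w=3), (3,7,w=4), (5,6,w=5); sum of weights 3 + 1 + 3 + 3 + 4 + 5 = 19)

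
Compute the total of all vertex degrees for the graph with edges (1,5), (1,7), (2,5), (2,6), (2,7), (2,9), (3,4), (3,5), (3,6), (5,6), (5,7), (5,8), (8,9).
26 (handshake: sum of degrees = 2|E| = 2 x 13 = 26)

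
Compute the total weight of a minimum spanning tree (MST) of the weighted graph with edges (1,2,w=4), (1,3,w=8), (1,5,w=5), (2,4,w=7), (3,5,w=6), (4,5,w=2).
17 (MST edges: (1,2,w=4), (1,5,w=5), (3,5,w=6), (4,5,w=2); sum of weights 4 + 5 + 6 + 2 = 17)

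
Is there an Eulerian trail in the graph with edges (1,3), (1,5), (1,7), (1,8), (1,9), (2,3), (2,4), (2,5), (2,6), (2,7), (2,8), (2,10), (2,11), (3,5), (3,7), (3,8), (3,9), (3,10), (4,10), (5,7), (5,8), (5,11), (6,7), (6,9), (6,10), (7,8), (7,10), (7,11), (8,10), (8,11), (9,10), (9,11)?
No (6 vertices have odd degree: {1, 3, 8, 9, 10, 11}; Eulerian path requires 0 or 2)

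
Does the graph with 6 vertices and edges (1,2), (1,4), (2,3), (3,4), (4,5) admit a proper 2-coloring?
Yes. Partition: {1, 3, 5, 6}, {2, 4}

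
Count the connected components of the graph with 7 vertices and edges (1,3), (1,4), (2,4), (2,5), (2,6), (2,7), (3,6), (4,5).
1 (components: {1, 2, 3, 4, 5, 6, 7})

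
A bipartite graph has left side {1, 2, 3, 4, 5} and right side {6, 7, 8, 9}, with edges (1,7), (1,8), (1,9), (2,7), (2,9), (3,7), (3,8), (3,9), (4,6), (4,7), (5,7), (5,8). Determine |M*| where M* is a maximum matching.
4 (matching: (1,9), (2,7), (3,8), (4,6); upper bound min(|L|,|R|) = min(5,4) = 4)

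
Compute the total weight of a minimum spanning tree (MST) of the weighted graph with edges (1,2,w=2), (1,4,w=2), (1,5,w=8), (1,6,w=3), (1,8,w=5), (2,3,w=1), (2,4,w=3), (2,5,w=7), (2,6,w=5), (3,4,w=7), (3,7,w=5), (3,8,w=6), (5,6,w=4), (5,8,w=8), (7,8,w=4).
21 (MST edges: (1,2,w=2), (1,4,w=2), (1,6,w=3), (1,8,w=5), (2,3,w=1), (5,6,w=4), (7,8,w=4); sum of weights 2 + 2 + 3 + 5 + 1 + 4 + 4 = 21)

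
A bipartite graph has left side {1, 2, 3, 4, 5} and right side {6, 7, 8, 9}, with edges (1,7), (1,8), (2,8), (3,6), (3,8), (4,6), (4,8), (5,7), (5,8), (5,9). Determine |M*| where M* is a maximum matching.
4 (matching: (1,7), (2,8), (3,6), (5,9); upper bound min(|L|,|R|) = min(5,4) = 4)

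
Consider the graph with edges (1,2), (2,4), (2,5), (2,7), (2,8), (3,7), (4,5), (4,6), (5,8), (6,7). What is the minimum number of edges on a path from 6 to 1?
3 (path: 6 -> 7 -> 2 -> 1, 3 edges)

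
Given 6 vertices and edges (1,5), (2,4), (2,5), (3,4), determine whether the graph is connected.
No, it has 2 components: {1, 2, 3, 4, 5}, {6}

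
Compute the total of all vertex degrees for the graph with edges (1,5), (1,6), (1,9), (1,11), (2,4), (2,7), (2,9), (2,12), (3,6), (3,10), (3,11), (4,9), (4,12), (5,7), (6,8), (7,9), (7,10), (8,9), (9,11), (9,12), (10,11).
42 (handshake: sum of degrees = 2|E| = 2 x 21 = 42)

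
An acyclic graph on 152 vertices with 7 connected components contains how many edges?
145 (Each of the 7 component trees on V_i vertices has V_i - 1 edges; summing gives V - C = 152 - 7 = 145)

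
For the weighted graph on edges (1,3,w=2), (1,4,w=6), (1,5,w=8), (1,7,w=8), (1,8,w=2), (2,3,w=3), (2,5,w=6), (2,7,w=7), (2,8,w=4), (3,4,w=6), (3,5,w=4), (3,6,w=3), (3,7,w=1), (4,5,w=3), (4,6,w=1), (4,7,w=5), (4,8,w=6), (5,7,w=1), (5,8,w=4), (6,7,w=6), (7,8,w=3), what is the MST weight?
13 (MST edges: (1,3,w=2), (1,8,w=2), (2,3,w=3), (3,6,w=3), (3,7,w=1), (4,6,w=1), (5,7,w=1); sum of weights 2 + 2 + 3 + 3 + 1 + 1 + 1 = 13)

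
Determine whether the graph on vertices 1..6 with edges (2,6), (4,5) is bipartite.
Yes. Partition: {1, 2, 3, 4}, {5, 6}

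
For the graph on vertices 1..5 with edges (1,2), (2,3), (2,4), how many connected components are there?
2 (components: {1, 2, 3, 4}, {5})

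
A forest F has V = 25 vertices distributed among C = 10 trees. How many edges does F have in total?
15 (Each of the 10 component trees on V_i vertices has V_i - 1 edges; summing gives V - C = 25 - 10 = 15)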